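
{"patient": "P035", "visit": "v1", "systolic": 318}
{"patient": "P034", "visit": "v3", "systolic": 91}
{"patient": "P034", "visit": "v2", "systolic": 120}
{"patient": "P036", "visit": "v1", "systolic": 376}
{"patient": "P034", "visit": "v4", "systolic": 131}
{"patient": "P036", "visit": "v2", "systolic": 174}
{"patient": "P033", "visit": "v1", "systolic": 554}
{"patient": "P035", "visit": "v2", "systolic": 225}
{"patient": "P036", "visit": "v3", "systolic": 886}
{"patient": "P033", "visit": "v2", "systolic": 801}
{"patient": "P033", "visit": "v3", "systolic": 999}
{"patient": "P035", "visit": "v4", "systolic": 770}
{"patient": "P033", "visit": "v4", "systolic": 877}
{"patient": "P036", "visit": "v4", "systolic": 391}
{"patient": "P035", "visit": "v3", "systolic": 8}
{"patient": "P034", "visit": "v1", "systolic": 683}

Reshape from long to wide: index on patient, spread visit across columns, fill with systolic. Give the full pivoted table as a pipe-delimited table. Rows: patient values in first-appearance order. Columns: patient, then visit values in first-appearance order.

| patient | v1 | v3 | v2 | v4 |
| P035 | 318 | 8 | 225 | 770 |
| P034 | 683 | 91 | 120 | 131 |
| P036 | 376 | 886 | 174 | 391 |
| P033 | 554 | 999 | 801 | 877 |

Columns: patient plus the 4 distinct visit values (v1, v3, v2, v4).
For example, row P035 column v1 takes systolic=318 from the long row (P035, v1).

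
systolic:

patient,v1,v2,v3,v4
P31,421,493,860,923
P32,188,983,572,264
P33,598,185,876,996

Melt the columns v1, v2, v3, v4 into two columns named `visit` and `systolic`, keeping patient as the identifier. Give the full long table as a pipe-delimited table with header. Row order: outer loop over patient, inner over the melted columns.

| patient | visit | systolic |
| P31 | v1 | 421 |
| P31 | v2 | 493 |
| P31 | v3 | 860 |
| P31 | v4 | 923 |
| P32 | v1 | 188 |
| P32 | v2 | 983 |
| P32 | v3 | 572 |
| P32 | v4 | 264 |
| P33 | v1 | 598 |
| P33 | v2 | 185 |
| P33 | v3 | 876 |
| P33 | v4 | 996 |

Each (patient, column) pair becomes one row: 3 × 4 = 12 rows.
For example, (P31, v1) → systolic=421.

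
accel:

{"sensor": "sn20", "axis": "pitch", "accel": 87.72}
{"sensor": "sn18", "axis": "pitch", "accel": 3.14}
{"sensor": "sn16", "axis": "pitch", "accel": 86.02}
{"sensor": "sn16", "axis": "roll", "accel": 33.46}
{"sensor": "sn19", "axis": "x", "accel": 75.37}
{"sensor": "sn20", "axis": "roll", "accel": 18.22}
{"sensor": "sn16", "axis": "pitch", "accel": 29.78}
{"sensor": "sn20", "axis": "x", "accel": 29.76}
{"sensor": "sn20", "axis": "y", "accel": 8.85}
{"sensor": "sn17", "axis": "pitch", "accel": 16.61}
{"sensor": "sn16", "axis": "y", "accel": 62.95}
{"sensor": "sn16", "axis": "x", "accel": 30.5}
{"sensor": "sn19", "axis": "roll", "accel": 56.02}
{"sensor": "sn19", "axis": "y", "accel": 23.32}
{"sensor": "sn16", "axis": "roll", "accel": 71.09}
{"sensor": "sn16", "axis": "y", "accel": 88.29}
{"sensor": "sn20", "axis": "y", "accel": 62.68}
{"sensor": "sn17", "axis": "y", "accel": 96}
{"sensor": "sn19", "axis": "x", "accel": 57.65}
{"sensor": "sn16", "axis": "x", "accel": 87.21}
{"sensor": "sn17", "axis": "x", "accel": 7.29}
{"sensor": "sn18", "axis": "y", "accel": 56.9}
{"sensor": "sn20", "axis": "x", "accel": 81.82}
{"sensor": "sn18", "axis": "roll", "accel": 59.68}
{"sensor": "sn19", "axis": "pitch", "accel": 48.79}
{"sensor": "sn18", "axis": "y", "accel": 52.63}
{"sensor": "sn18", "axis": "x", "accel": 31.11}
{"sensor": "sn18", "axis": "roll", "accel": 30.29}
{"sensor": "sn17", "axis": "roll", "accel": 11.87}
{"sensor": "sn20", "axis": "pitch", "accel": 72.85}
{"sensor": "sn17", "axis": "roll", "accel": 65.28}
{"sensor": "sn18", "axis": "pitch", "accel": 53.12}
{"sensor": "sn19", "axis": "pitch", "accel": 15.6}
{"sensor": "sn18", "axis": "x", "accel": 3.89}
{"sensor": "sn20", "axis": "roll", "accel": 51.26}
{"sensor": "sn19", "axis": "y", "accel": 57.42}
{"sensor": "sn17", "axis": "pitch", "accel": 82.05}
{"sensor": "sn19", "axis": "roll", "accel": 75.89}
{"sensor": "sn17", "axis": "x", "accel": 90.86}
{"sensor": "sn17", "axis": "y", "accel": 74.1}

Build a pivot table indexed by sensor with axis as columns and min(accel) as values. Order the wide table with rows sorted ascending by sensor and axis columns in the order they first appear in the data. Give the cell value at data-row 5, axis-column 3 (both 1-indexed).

29.76

With rows sorted ascending by sensor, row 5 is sensor=sn20. axis columns in first-appearance order: pitch, roll, x, y; column 3 is x.
Long rows with sensor=sn20, axis=x: min(29.76, 81.82) = 29.76.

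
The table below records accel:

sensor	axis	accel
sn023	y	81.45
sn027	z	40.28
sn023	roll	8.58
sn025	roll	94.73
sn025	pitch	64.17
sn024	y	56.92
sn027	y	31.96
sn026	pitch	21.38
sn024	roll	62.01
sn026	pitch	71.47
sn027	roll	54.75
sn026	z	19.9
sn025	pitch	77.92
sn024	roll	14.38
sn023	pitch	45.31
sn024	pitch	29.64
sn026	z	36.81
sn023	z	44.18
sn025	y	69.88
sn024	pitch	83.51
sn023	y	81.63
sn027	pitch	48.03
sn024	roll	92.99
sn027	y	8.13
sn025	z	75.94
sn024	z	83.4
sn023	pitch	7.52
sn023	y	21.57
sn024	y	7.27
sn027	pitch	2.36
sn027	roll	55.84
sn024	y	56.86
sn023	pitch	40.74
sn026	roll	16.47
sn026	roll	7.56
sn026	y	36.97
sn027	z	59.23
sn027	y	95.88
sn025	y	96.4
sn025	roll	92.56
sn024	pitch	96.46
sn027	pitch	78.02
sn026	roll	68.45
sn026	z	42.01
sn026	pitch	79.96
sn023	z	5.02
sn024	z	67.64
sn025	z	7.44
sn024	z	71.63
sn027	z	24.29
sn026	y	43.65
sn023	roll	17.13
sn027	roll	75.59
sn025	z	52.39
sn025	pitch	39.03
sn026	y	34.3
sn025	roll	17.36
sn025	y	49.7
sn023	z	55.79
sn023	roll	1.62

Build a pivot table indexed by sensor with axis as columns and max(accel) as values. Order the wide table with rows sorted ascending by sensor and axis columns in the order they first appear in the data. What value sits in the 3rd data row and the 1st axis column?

With rows sorted ascending by sensor, row 3 is sensor=sn025. axis columns in first-appearance order: y, z, roll, pitch; column 1 is y.
Long rows with sensor=sn025, axis=y: max(69.88, 96.4, 49.7) = 96.4.

96.4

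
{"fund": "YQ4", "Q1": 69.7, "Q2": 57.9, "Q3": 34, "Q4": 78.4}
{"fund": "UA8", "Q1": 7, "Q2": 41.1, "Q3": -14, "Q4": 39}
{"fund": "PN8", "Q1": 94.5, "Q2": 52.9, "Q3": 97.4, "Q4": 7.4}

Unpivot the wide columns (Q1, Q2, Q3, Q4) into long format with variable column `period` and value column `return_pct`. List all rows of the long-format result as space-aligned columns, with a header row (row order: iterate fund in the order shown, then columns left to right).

fund  period  return_pct
YQ4   Q1      69.7      
YQ4   Q2      57.9      
YQ4   Q3      34        
YQ4   Q4      78.4      
UA8   Q1      7         
UA8   Q2      41.1      
UA8   Q3      -14       
UA8   Q4      39        
PN8   Q1      94.5      
PN8   Q2      52.9      
PN8   Q3      97.4      
PN8   Q4      7.4       

Each (fund, column) pair becomes one row: 3 × 4 = 12 rows.
For example, (YQ4, Q1) → return_pct=69.7.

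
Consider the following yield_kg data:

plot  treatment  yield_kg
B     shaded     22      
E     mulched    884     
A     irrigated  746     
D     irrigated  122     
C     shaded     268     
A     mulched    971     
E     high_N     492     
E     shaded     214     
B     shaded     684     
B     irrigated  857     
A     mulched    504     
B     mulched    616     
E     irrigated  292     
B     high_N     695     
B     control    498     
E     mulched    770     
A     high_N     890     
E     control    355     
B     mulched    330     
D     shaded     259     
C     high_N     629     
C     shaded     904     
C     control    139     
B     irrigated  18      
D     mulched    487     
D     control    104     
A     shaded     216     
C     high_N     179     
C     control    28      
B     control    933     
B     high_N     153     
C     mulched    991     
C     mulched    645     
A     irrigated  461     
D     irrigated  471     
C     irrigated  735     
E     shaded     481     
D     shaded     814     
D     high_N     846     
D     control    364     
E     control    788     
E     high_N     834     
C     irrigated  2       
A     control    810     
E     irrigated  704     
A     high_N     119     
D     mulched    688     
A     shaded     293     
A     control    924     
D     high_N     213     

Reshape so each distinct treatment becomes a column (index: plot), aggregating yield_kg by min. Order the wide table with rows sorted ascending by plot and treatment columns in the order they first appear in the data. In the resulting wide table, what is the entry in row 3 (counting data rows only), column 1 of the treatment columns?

268

With rows sorted ascending by plot, row 3 is plot=C. treatment columns in first-appearance order: shaded, mulched, irrigated, high_N, control; column 1 is shaded.
Long rows with plot=C, treatment=shaded: min(268, 904) = 268.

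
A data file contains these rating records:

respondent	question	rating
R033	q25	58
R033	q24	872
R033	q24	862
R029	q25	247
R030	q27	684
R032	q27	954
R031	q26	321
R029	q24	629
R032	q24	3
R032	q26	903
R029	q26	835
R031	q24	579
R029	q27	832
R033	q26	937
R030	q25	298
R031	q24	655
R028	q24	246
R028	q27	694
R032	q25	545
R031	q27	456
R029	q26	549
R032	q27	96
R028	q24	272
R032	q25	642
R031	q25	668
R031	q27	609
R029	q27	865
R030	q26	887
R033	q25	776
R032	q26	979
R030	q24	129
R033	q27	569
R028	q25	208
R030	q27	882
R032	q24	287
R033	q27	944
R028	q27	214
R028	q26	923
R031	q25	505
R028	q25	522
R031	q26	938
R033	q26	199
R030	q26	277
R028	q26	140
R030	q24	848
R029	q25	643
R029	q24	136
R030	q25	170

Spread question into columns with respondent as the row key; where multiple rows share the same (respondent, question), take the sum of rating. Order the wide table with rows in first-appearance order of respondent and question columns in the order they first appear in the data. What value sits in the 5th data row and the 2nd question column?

With rows in first-appearance order of respondent, row 5 is respondent=R031. question columns in first-appearance order: q25, q24, q27, q26; column 2 is q24.
Long rows with respondent=R031, question=q24: 579 + 655 = 1234.

1234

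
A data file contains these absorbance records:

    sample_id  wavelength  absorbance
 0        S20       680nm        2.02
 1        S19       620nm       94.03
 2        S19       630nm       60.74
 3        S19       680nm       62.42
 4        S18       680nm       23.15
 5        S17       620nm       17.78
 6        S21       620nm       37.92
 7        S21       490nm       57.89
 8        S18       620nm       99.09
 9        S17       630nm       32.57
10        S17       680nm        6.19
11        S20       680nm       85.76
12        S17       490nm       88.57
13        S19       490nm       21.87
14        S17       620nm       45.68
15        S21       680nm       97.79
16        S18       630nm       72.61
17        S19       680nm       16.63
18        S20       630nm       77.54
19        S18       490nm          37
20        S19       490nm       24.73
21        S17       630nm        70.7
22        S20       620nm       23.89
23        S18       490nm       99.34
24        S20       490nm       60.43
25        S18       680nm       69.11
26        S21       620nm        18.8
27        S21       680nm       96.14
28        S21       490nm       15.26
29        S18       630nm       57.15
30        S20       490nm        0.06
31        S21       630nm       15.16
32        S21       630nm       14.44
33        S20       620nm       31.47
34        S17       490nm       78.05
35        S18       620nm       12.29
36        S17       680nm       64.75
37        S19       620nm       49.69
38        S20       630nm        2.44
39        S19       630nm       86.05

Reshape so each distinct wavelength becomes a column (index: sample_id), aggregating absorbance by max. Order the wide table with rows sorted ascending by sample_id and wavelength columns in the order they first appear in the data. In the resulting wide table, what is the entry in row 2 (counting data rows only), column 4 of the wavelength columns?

99.34

With rows sorted ascending by sample_id, row 2 is sample_id=S18. wavelength columns in first-appearance order: 680nm, 620nm, 630nm, 490nm; column 4 is 490nm.
Long rows with sample_id=S18, wavelength=490nm: max(37, 99.34) = 99.34.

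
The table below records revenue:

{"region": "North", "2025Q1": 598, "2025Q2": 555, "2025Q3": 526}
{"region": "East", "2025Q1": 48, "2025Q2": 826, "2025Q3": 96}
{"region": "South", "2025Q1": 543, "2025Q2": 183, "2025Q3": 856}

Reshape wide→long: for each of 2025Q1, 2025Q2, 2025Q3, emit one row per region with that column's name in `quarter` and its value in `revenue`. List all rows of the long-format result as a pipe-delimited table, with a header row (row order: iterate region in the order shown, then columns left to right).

Each (region, column) pair becomes one row: 3 × 3 = 9 rows.
For example, (North, 2025Q1) → revenue=598.

| region | quarter | revenue |
| North | 2025Q1 | 598 |
| North | 2025Q2 | 555 |
| North | 2025Q3 | 526 |
| East | 2025Q1 | 48 |
| East | 2025Q2 | 826 |
| East | 2025Q3 | 96 |
| South | 2025Q1 | 543 |
| South | 2025Q2 | 183 |
| South | 2025Q3 | 856 |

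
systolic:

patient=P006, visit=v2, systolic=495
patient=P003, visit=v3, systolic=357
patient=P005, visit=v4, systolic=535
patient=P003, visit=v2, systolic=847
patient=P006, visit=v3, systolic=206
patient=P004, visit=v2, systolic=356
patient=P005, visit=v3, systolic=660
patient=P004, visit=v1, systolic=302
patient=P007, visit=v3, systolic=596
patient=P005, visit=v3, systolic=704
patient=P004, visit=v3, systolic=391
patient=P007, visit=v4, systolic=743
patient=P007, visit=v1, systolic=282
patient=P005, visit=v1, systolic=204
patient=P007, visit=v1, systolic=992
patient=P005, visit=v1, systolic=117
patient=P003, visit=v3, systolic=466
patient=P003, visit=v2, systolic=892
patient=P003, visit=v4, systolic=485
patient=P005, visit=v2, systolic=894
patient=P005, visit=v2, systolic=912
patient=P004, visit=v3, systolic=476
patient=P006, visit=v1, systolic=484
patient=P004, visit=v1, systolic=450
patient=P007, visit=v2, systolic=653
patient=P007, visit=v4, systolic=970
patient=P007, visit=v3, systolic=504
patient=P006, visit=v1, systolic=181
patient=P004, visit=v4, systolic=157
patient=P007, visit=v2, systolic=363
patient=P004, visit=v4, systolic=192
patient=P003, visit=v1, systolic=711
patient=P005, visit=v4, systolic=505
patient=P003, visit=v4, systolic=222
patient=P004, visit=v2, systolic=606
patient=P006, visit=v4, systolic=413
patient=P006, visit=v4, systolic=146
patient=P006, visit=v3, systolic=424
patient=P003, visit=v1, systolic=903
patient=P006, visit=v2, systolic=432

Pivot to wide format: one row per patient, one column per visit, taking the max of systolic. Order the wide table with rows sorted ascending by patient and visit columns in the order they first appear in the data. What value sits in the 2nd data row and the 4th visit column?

With rows sorted ascending by patient, row 2 is patient=P004. visit columns in first-appearance order: v2, v3, v4, v1; column 4 is v1.
Long rows with patient=P004, visit=v1: max(302, 450) = 450.

450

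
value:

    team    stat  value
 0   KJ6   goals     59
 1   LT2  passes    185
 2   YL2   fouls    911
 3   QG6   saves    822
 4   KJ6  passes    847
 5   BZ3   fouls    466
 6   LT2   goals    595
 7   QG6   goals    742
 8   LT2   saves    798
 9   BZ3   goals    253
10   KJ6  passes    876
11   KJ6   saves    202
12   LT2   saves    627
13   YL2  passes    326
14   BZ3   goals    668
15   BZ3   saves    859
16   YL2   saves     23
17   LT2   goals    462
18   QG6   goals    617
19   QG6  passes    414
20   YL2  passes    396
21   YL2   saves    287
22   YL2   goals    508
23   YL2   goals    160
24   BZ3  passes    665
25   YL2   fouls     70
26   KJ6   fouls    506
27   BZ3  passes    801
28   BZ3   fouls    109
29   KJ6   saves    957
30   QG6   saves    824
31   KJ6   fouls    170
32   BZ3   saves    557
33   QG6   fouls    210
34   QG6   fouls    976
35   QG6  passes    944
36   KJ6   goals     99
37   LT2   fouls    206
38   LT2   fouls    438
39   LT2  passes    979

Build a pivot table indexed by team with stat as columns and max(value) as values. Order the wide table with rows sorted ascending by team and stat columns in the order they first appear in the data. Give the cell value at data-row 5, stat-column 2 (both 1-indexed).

With rows sorted ascending by team, row 5 is team=YL2. stat columns in first-appearance order: goals, passes, fouls, saves; column 2 is passes.
Long rows with team=YL2, stat=passes: max(326, 396) = 396.

396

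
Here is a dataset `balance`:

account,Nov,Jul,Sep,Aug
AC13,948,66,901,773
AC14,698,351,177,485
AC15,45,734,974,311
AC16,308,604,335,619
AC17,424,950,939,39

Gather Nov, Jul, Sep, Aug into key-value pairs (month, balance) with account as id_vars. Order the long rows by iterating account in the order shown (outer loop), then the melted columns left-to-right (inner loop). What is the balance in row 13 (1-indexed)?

308

20 rows total (5 × 4). Row 13: index ⌊(13-1)/4⌋ = 3 into account → AC16; (13-1) mod 4 = 0 into the melted columns → Nov.
So row 13 is (AC16, Nov, 308); balance = 308.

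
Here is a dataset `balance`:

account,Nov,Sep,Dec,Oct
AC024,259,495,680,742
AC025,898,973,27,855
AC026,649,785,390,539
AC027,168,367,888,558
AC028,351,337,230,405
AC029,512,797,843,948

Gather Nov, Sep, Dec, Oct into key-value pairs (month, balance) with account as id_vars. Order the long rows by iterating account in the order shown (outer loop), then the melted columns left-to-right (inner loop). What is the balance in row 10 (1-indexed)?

24 rows total (6 × 4). Row 10: index ⌊(10-1)/4⌋ = 2 into account → AC026; (10-1) mod 4 = 1 into the melted columns → Sep.
So row 10 is (AC026, Sep, 785); balance = 785.

785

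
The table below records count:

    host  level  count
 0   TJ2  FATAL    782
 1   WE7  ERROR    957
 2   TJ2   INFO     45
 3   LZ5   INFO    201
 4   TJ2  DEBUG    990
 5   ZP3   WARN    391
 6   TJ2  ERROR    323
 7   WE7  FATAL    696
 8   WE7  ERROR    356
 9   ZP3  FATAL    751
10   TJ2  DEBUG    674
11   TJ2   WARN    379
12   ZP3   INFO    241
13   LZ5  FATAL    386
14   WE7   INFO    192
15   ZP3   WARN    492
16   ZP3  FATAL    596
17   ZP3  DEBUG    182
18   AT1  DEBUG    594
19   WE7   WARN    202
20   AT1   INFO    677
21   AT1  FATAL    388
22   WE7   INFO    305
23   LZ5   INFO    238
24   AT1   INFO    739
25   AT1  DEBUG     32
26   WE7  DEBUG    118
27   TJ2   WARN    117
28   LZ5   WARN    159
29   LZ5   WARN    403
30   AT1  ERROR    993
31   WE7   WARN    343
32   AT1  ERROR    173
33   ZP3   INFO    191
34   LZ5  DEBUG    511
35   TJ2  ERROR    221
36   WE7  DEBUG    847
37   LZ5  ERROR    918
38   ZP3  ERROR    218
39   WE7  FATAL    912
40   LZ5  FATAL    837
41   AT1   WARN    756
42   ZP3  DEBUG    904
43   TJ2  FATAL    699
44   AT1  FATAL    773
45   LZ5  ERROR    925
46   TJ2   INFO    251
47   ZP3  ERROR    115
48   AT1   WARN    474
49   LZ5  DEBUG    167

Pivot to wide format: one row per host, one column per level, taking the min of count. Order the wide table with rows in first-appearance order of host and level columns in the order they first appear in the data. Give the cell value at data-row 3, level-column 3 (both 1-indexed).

201

With rows in first-appearance order of host, row 3 is host=LZ5. level columns in first-appearance order: FATAL, ERROR, INFO, DEBUG, WARN; column 3 is INFO.
Long rows with host=LZ5, level=INFO: min(201, 238) = 201.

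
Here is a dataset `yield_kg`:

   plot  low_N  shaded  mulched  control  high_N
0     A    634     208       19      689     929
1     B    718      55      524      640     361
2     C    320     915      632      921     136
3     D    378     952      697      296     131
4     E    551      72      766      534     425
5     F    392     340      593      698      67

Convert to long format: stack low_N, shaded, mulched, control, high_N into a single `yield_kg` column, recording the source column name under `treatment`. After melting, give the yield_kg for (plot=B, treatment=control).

Unpivoting turns each (plot, wide-column) pair into one long row.
The wide cell at row B, column control holds 640, so the long row (B, control) has yield_kg=640.

640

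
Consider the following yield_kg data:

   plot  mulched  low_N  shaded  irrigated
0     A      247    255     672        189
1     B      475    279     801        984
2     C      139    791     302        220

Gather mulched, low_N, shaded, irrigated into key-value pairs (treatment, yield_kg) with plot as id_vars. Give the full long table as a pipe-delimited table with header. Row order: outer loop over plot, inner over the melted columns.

| plot | treatment | yield_kg |
| A | mulched | 247 |
| A | low_N | 255 |
| A | shaded | 672 |
| A | irrigated | 189 |
| B | mulched | 475 |
| B | low_N | 279 |
| B | shaded | 801 |
| B | irrigated | 984 |
| C | mulched | 139 |
| C | low_N | 791 |
| C | shaded | 302 |
| C | irrigated | 220 |

Each (plot, column) pair becomes one row: 3 × 4 = 12 rows.
For example, (A, mulched) → yield_kg=247.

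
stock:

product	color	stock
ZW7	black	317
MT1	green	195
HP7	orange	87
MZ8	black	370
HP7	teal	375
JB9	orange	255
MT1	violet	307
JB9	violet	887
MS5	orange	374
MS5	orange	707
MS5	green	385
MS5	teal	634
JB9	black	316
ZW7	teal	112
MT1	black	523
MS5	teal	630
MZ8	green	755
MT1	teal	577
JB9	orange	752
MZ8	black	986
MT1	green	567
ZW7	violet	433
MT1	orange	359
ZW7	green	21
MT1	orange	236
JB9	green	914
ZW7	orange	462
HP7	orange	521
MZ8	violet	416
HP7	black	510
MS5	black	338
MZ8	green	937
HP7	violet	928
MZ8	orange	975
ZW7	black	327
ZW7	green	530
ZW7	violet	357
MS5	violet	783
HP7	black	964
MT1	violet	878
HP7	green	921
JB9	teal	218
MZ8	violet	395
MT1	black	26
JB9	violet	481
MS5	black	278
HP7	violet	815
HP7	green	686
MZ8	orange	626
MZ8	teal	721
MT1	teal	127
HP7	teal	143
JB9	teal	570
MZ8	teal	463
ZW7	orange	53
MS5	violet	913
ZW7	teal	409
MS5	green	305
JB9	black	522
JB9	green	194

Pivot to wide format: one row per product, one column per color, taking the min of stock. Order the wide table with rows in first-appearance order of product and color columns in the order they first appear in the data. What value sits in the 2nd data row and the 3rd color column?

With rows in first-appearance order of product, row 2 is product=MT1. color columns in first-appearance order: black, green, orange, teal, violet; column 3 is orange.
Long rows with product=MT1, color=orange: min(359, 236) = 236.

236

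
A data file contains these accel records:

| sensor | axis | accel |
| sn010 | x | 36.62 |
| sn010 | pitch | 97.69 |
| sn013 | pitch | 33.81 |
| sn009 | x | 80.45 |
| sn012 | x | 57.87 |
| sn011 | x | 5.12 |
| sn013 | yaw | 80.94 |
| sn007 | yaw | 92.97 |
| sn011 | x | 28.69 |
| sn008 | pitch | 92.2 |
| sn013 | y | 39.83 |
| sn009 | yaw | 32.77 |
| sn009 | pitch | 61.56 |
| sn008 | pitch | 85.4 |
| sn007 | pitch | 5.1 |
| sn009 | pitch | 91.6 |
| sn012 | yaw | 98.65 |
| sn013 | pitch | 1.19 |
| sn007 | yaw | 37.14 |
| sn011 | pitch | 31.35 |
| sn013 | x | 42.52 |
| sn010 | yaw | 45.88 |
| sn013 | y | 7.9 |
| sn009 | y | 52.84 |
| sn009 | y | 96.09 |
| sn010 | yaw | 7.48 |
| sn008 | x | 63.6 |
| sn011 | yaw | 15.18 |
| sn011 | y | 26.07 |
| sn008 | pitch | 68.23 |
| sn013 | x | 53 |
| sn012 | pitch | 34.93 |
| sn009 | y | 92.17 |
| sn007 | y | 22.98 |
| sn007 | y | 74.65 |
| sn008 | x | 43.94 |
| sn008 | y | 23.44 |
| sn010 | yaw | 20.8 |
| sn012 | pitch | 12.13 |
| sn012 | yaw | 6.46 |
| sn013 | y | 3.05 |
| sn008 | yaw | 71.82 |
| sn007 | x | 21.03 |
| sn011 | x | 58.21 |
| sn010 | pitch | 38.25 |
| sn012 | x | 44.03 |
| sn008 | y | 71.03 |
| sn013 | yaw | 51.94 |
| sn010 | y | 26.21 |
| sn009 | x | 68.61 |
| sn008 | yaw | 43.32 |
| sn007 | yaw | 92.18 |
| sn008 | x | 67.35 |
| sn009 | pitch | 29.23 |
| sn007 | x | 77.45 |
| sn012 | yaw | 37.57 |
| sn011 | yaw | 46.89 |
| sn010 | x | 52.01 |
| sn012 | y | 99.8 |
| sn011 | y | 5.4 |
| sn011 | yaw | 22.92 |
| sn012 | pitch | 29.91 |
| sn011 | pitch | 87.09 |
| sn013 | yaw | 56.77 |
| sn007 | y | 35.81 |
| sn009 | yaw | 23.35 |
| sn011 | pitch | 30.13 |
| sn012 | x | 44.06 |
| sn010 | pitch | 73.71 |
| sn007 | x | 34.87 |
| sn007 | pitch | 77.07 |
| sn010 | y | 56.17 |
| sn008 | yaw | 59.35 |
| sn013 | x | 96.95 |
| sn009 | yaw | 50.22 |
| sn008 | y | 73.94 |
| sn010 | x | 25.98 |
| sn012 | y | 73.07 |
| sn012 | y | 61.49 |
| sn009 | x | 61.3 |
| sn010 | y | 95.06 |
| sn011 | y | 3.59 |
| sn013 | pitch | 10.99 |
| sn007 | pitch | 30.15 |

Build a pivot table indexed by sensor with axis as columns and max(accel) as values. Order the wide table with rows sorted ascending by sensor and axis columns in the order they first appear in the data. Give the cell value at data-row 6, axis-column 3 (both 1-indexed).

With rows sorted ascending by sensor, row 6 is sensor=sn012. axis columns in first-appearance order: x, pitch, yaw, y; column 3 is yaw.
Long rows with sensor=sn012, axis=yaw: max(98.65, 6.46, 37.57) = 98.65.

98.65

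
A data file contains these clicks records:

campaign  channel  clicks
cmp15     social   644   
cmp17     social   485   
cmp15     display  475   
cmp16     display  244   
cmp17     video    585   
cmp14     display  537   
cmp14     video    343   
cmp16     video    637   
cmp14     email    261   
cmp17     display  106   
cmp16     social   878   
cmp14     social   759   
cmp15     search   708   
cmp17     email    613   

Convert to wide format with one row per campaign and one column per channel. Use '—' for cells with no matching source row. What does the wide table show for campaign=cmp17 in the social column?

The long row with campaign=cmp17, channel=social has clicks=485.

485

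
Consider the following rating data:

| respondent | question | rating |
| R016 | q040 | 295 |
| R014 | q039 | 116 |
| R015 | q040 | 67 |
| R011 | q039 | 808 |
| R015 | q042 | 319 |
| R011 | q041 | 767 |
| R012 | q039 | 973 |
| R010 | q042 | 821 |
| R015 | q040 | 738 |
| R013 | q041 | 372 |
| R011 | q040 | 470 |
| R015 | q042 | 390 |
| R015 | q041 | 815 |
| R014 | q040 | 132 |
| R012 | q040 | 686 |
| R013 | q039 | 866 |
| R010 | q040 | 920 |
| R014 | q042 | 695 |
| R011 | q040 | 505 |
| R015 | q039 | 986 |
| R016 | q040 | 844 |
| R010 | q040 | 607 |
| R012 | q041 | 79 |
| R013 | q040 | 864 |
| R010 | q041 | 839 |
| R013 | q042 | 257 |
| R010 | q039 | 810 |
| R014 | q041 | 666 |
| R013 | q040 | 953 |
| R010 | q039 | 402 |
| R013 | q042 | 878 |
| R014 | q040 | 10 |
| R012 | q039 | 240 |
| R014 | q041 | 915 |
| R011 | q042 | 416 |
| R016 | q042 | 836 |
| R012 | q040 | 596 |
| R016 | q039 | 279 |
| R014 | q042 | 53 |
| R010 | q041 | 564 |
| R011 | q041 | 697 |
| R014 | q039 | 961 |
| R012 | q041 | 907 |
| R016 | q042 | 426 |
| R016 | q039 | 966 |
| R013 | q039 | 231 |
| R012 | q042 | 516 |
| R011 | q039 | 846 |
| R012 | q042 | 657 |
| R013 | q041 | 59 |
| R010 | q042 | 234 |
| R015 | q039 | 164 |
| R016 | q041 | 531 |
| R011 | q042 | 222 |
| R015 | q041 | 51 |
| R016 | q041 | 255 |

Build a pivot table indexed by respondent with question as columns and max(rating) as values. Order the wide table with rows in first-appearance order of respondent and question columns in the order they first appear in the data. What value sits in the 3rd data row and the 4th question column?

With rows in first-appearance order of respondent, row 3 is respondent=R015. question columns in first-appearance order: q040, q039, q042, q041; column 4 is q041.
Long rows with respondent=R015, question=q041: max(815, 51) = 815.

815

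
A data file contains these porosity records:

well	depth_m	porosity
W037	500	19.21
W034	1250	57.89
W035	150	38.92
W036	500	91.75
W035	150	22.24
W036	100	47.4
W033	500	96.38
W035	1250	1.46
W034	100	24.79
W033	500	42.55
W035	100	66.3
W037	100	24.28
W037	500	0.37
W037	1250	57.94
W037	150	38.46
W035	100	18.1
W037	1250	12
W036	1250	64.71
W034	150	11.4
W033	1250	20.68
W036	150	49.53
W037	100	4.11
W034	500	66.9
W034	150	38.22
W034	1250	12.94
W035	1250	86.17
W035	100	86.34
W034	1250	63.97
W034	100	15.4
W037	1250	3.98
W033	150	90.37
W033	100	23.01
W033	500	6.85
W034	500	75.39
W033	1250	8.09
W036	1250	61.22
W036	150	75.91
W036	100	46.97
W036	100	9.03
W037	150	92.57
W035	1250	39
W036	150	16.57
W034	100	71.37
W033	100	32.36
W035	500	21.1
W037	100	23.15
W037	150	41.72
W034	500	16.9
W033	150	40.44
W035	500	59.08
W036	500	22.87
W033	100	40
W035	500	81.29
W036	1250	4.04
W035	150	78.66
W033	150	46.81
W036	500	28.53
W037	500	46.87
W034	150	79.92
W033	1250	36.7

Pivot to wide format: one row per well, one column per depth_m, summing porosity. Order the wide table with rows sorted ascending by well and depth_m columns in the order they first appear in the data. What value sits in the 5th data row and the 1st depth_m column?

66.45

With rows sorted ascending by well, row 5 is well=W037. depth_m columns in first-appearance order: 500, 1250, 150, 100; column 1 is 500.
Long rows with well=W037, depth_m=500: 19.21 + 0.37 + 46.87 = 66.45.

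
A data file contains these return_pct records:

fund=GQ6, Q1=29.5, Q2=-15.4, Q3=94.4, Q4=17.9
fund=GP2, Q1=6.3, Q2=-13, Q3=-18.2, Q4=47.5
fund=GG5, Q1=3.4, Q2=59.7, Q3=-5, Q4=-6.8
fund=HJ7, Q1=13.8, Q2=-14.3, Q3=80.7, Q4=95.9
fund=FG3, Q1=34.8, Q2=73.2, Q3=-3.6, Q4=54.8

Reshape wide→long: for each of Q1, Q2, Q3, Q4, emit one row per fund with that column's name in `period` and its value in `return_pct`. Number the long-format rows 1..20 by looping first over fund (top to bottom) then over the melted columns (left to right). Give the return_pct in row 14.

20 rows total (5 × 4). Row 14: index ⌊(14-1)/4⌋ = 3 into fund → HJ7; (14-1) mod 4 = 1 into the melted columns → Q2.
So row 14 is (HJ7, Q2, -14.3); return_pct = -14.3.

-14.3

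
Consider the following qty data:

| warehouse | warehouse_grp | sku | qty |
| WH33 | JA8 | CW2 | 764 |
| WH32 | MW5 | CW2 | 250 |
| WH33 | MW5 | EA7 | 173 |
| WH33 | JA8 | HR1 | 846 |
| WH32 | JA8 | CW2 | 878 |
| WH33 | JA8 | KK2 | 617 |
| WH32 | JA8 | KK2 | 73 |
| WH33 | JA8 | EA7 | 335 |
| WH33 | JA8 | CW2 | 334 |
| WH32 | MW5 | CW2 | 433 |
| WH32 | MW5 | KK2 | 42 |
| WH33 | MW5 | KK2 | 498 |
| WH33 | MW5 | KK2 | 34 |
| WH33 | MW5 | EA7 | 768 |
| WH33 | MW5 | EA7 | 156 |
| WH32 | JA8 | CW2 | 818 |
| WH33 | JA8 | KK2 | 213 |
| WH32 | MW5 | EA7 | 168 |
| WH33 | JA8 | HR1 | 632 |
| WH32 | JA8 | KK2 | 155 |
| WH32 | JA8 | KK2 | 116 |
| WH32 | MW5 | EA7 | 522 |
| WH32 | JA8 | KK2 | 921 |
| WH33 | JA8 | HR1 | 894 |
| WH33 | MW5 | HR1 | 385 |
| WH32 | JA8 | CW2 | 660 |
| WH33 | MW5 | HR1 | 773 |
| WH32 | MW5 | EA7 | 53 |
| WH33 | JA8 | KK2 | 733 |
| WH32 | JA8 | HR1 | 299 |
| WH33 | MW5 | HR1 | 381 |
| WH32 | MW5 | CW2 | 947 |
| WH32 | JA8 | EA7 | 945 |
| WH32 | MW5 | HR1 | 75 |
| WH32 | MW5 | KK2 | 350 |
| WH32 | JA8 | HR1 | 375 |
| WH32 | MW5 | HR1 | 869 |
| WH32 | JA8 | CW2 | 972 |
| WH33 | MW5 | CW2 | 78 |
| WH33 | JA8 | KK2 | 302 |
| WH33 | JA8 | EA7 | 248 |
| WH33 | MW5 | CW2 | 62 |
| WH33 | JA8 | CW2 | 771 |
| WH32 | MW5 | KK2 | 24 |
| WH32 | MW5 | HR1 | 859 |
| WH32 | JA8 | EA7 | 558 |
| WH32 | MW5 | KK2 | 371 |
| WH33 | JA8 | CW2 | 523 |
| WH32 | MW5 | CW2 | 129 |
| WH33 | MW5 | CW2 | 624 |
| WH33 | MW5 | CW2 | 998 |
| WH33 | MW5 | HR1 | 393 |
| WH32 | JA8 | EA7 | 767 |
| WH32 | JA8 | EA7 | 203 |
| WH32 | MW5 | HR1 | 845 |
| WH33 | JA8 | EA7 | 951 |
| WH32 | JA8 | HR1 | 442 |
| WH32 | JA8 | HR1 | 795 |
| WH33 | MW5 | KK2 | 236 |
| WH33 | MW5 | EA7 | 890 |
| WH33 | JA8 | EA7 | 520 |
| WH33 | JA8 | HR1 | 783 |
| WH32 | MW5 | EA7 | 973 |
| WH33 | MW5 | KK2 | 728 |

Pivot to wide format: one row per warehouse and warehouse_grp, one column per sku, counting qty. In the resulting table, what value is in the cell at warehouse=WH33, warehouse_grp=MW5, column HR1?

4

Rows with warehouse=WH33, warehouse_grp=MW5 and sku=HR1: qty values are 385, 773, 381, 393.
4 rows match — count = 4.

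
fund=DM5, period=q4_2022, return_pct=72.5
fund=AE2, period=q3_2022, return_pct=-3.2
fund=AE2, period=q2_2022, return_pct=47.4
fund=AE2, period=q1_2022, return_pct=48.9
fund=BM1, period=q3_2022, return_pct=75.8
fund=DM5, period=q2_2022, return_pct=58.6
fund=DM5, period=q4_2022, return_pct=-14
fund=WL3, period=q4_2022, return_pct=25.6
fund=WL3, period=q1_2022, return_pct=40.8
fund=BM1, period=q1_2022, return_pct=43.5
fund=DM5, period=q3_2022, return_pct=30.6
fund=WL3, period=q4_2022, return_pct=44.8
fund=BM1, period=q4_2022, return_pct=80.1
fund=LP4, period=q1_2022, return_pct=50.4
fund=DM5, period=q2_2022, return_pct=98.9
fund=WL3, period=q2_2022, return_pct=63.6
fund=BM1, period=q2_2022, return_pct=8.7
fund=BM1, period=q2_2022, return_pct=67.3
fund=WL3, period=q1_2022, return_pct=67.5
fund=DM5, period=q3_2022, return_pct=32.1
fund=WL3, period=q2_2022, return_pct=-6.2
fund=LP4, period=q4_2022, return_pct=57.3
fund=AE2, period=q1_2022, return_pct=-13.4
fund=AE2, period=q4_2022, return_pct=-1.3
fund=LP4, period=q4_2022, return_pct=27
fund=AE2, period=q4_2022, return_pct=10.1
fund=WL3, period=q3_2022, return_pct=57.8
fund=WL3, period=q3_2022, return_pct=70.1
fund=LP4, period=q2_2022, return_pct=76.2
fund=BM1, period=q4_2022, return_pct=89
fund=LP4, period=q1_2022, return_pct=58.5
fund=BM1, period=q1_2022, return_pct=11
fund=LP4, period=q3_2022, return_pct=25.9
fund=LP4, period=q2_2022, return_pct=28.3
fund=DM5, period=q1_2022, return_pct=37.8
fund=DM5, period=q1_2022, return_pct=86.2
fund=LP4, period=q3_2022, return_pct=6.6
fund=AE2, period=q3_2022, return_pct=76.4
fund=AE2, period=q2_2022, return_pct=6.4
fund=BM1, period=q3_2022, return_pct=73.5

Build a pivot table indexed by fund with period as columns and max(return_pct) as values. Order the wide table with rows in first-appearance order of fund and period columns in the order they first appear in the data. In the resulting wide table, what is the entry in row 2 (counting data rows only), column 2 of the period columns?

76.4

With rows in first-appearance order of fund, row 2 is fund=AE2. period columns in first-appearance order: q4_2022, q3_2022, q2_2022, q1_2022; column 2 is q3_2022.
Long rows with fund=AE2, period=q3_2022: max(-3.2, 76.4) = 76.4.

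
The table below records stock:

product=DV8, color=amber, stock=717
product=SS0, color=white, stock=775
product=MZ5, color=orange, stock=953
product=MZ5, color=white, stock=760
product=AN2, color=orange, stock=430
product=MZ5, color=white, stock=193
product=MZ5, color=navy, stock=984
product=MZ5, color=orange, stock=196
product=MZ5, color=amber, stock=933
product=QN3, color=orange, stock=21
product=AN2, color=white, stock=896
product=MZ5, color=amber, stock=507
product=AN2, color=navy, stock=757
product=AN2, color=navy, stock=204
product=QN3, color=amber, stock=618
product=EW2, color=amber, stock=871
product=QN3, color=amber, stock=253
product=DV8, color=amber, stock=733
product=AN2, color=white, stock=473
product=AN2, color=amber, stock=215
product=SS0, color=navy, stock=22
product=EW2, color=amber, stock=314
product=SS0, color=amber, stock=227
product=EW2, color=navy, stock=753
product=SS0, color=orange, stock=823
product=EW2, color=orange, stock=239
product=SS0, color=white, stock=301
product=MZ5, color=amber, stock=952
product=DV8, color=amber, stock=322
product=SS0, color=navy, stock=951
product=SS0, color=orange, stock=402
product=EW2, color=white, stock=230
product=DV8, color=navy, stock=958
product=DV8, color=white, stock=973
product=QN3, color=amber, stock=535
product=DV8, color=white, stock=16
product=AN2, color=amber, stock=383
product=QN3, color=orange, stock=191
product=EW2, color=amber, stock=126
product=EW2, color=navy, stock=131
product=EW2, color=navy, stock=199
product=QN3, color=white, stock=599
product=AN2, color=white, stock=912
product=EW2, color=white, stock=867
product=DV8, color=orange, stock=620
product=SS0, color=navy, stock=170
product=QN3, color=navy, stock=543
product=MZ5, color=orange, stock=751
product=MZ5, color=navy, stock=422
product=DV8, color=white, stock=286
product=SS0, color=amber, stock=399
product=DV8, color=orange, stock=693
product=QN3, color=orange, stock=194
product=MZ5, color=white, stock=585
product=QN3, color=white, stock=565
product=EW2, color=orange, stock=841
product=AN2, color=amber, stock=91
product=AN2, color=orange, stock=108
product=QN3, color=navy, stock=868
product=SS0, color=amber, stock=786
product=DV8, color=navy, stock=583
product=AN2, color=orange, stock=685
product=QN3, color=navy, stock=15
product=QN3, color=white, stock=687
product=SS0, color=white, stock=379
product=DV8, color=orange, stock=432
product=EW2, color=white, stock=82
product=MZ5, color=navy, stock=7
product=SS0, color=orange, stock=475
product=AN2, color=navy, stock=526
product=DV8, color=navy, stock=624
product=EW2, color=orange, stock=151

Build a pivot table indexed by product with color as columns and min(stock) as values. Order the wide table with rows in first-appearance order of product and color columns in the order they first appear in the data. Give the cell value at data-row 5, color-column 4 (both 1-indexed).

15

With rows in first-appearance order of product, row 5 is product=QN3. color columns in first-appearance order: amber, white, orange, navy; column 4 is navy.
Long rows with product=QN3, color=navy: min(543, 868, 15) = 15.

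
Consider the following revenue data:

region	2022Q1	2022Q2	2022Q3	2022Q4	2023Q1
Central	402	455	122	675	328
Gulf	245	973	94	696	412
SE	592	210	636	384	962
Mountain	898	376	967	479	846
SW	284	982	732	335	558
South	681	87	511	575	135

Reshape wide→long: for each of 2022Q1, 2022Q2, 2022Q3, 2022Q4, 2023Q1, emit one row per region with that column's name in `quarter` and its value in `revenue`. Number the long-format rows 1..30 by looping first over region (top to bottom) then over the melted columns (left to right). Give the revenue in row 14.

30 rows total (6 × 5). Row 14: index ⌊(14-1)/5⌋ = 2 into region → SE; (14-1) mod 5 = 3 into the melted columns → 2022Q4.
So row 14 is (SE, 2022Q4, 384); revenue = 384.

384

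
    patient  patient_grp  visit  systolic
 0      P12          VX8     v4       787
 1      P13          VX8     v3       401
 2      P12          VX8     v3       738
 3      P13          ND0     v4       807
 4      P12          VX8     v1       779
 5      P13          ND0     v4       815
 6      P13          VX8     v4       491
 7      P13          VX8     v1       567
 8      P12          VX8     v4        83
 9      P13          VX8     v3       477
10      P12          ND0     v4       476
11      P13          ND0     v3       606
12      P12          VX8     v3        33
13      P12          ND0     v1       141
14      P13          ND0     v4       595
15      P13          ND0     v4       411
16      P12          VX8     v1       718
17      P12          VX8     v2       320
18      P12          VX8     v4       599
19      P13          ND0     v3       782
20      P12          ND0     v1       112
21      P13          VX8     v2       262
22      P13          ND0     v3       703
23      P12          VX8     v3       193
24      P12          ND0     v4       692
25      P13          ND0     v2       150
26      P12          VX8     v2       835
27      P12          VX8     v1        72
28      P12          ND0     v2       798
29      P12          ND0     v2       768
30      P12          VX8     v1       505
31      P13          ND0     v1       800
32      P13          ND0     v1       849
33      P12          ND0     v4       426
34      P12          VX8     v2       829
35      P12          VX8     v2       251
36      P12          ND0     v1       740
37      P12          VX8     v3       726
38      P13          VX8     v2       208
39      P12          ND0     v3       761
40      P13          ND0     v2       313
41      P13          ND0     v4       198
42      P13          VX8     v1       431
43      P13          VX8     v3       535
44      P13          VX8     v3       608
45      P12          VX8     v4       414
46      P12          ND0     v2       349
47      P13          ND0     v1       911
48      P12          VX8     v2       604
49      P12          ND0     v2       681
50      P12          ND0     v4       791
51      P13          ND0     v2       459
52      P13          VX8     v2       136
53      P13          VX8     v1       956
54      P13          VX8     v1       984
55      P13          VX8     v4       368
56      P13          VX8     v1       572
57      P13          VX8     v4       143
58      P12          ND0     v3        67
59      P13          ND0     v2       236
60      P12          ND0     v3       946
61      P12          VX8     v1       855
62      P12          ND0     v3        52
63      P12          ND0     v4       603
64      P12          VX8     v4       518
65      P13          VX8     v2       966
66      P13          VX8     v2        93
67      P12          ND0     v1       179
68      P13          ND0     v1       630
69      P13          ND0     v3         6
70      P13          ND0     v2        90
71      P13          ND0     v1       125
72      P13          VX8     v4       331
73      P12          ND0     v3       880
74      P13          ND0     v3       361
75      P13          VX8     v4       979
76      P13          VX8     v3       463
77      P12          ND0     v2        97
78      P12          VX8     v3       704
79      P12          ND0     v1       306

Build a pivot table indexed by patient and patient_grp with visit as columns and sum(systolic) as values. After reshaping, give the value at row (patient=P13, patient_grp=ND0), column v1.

3315

Rows with patient=P13, patient_grp=ND0 and visit=v1: systolic values are 800, 849, 911, 630, 125.
800 + 849 + 911 + 630 + 125 = 3315.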